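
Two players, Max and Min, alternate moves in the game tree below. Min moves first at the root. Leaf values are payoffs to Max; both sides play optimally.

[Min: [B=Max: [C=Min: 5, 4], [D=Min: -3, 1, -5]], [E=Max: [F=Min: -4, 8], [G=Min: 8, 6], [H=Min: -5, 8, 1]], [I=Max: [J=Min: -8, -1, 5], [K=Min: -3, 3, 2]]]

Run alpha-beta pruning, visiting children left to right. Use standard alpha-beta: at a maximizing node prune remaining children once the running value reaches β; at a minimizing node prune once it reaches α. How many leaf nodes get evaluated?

13

C [α=-∞,β=+∞]: v=4
D [α=4,β=+∞]: v=-3 after child 1 ≤ α → α-cutoff, skip 2
B [α=-∞,β=+∞]: v=4
F [α=-∞,β=4]: v=-4
G [α=-4,β=4]: v=6
E [α=-∞,β=4]: v=6 after child 2 ≥ β → β-cutoff, skip 1
J [α=-∞,β=4]: v=-8
K [α=-8,β=4]: v=-3
I [α=-∞,β=4]: v=-3
Root [α=-∞,β=+∞]: v=-3
Leaves evaluated: 13 of 18.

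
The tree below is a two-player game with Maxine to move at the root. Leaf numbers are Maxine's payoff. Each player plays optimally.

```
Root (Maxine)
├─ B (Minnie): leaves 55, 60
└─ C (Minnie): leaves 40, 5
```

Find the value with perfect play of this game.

55

B (Minnie): min(55, 60) = 55
C (Minnie): min(40, 5) = 5
Root (Maxine): max(55, 5) = 55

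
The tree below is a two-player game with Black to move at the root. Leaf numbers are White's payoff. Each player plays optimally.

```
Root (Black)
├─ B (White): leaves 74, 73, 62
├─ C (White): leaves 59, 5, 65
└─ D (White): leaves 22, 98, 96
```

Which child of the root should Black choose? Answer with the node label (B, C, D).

B (White): max(74, 73, 62) = 74
C (White): max(59, 5, 65) = 65
D (White): max(22, 98, 96) = 98
Root (Black): min(74, 65, 98) = 65
Black picks the child with the lowest value: C (value 65).

C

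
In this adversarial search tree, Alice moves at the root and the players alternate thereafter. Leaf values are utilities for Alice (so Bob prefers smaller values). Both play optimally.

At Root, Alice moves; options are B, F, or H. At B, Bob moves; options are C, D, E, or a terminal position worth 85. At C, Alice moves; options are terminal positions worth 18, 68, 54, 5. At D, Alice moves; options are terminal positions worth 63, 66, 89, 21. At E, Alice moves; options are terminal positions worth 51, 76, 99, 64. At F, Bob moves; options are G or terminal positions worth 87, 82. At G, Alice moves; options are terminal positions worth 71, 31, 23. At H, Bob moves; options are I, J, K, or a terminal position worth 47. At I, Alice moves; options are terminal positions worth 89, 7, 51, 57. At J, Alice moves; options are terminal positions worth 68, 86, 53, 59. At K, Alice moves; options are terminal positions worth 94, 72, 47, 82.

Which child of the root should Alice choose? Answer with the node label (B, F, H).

C (Alice): max(18, 68, 54, 5) = 68
D (Alice): max(63, 66, 89, 21) = 89
E (Alice): max(51, 76, 99, 64) = 99
B (Bob): min(68, 89, 99, 85) = 68
G (Alice): max(71, 31, 23) = 71
F (Bob): min(71, 87, 82) = 71
I (Alice): max(89, 7, 51, 57) = 89
J (Alice): max(68, 86, 53, 59) = 86
K (Alice): max(94, 72, 47, 82) = 94
H (Bob): min(89, 86, 94, 47) = 47
Root (Alice): max(68, 71, 47) = 71
Alice picks the child with the highest value: F (value 71).

F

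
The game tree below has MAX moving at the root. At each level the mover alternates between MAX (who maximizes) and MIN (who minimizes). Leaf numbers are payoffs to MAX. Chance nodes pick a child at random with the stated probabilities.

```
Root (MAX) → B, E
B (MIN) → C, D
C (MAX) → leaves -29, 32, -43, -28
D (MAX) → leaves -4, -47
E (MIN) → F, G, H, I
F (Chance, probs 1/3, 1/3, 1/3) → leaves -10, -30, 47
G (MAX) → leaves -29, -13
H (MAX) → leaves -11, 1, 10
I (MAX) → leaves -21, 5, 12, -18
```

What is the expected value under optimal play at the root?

-4

C (MAX): max(-29, 32, -43, -28) = 32
D (MAX): max(-4, -47) = -4
B (MIN): min(32, -4) = -4
F (Chance): 1/3·-10 + 1/3·-30 + 1/3·47 = 2.33
G (MAX): max(-29, -13) = -13
H (MAX): max(-11, 1, 10) = 10
I (MAX): max(-21, 5, 12, -18) = 12
E (MIN): min(2.33, -13, 10, 12) = -13
Root (MAX): max(-4, -13) = -4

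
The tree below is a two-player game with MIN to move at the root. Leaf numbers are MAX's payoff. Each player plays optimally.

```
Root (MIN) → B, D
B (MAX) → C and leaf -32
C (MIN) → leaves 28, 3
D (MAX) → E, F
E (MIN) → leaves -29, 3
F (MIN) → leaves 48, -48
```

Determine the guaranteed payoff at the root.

-29

C (MIN): min(28, 3) = 3
B (MAX): max(3, -32) = 3
E (MIN): min(-29, 3) = -29
F (MIN): min(48, -48) = -48
D (MAX): max(-29, -48) = -29
Root (MIN): min(3, -29) = -29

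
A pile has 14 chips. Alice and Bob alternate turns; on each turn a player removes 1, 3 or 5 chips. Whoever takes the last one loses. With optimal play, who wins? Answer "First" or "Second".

Mark each pile size as W (mover wins) or L (mover loses):
i:   0  1  2  3  4  5  6  7  8  9 10 11 12 13 14
     W  L  W  L  W  L  W  L  W  L  W  L  W  L  W
Position 14 is W, so the first player wins.

First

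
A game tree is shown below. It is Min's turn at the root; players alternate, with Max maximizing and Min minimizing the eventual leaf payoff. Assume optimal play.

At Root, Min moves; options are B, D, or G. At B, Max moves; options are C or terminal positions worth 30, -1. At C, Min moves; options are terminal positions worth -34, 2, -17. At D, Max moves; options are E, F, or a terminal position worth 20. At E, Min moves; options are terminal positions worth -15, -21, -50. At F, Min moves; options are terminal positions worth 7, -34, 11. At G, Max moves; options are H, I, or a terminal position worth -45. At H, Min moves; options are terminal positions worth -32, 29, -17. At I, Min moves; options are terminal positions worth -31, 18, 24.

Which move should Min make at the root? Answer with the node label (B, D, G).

C (Min): min(-34, 2, -17) = -34
B (Max): max(-34, 30, -1) = 30
E (Min): min(-15, -21, -50) = -50
F (Min): min(7, -34, 11) = -34
D (Max): max(-50, -34, 20) = 20
H (Min): min(-32, 29, -17) = -32
I (Min): min(-31, 18, 24) = -31
G (Max): max(-32, -31, -45) = -31
Root (Min): min(30, 20, -31) = -31
Min picks the child with the lowest value: G (value -31).

G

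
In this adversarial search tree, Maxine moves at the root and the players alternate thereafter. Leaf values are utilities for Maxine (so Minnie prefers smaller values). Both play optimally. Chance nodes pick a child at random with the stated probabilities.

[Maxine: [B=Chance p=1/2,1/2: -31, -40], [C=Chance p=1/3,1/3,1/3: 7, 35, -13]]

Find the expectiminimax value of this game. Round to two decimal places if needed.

B (Chance): 1/2·-31 + 1/2·-40 = -35.5
C (Chance): 1/3·7 + 1/3·35 + 1/3·-13 = 9.67
Root (Maxine): max(-35.5, 9.67) = 9.67

9.67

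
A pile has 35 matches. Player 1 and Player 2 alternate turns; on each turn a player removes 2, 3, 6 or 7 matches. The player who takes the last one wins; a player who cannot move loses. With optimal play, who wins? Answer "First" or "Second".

First

Compute winning (W) and losing (L) positions by backward induction:
i:   0  1  2  3  4  5  6  7  8  9 10 11 12 13 14 15 16 17 18 19 20 21 22 23 24 25 26 27 28 29 30 31 32 33 34 35
     L  L  W  W  W  L  W  W  W  L  L  W  W  W  L  W  W  W  L  L  W  W  W  L  W  W  W  L  L  W  W  W  L  W  W  W
Position 35 is W, so the first player wins.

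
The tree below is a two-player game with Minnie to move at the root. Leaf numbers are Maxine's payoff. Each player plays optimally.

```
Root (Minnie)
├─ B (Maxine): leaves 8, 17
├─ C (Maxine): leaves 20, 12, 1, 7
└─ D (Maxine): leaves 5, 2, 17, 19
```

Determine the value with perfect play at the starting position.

B (Maxine): max(8, 17) = 17
C (Maxine): max(20, 12, 1, 7) = 20
D (Maxine): max(5, 2, 17, 19) = 19
Root (Minnie): min(17, 20, 19) = 17

17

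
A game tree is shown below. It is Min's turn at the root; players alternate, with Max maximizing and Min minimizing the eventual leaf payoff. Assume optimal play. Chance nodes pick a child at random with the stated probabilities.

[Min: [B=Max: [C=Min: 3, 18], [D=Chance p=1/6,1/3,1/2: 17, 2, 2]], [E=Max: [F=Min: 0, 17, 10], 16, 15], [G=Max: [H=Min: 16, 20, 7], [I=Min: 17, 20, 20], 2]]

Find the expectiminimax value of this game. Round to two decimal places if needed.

C (Min): min(3, 18) = 3
D (Chance): 1/6·17 + 1/3·2 + 1/2·2 = 4.5
B (Max): max(3, 4.5) = 4.5
F (Min): min(0, 17, 10) = 0
E (Max): max(0, 16, 15) = 16
H (Min): min(16, 20, 7) = 7
I (Min): min(17, 20, 20) = 17
G (Max): max(7, 17, 2) = 17
Root (Min): min(4.5, 16, 17) = 4.5

4.5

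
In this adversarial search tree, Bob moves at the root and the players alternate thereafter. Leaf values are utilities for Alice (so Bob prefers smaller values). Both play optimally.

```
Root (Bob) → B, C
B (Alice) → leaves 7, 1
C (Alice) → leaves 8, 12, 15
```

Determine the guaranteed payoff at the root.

7

B (Alice): max(7, 1) = 7
C (Alice): max(8, 12, 15) = 15
Root (Bob): min(7, 15) = 7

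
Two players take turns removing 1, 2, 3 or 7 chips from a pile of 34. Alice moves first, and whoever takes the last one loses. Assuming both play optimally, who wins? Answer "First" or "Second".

First

Mark each pile size as W (mover wins) or L (mover loses):
i:   0  1  2  3  4  5  6  7  8  9 10 11 12 13 14 15 16 17 18 19 20 21 22 23 24 25 26 27 28 29 30 31 32 33 34
     W  L  W  W  W  L  W  W  W  L  W  W  W  L  W  W  W  L  W  W  W  L  W  W  W  L  W  W  W  L  W  W  W  L  W
Position 34 is W, so the first player wins.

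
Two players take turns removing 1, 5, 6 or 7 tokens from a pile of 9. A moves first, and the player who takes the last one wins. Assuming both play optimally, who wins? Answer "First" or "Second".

First

Compute winning (W) and losing (L) positions by backward induction:
i:   0  1  2  3  4  5  6  7  8  9
     L  W  L  W  L  W  W  W  W  W
Position 9 is W, so the first player wins.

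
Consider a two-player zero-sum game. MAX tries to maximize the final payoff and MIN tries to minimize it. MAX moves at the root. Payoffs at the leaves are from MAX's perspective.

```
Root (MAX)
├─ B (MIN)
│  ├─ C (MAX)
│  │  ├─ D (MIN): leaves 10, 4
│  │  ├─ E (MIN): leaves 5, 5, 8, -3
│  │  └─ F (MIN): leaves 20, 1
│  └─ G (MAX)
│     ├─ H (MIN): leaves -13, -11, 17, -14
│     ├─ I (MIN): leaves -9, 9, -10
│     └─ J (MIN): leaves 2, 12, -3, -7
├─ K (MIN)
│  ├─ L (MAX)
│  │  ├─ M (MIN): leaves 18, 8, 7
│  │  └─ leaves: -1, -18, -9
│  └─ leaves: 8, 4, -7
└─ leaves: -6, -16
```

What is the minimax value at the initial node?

D (MIN): min(10, 4) = 4
E (MIN): min(5, 5, 8, -3) = -3
F (MIN): min(20, 1) = 1
C (MAX): max(4, -3, 1) = 4
H (MIN): min(-13, -11, 17, -14) = -14
I (MIN): min(-9, 9, -10) = -10
J (MIN): min(2, 12, -3, -7) = -7
G (MAX): max(-14, -10, -7) = -7
B (MIN): min(4, -7) = -7
M (MIN): min(18, 8, 7) = 7
L (MAX): max(7, -1, -18, -9) = 7
K (MIN): min(7, 8, 4, -7) = -7
Root (MAX): max(-7, -7, -6, -16) = -6

-6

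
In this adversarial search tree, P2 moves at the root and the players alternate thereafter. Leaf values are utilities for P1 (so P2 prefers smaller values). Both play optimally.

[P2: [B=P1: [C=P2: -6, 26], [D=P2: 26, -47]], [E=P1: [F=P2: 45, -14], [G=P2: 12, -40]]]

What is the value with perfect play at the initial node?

-14

C (P2): min(-6, 26) = -6
D (P2): min(26, -47) = -47
B (P1): max(-6, -47) = -6
F (P2): min(45, -14) = -14
G (P2): min(12, -40) = -40
E (P1): max(-14, -40) = -14
Root (P2): min(-6, -14) = -14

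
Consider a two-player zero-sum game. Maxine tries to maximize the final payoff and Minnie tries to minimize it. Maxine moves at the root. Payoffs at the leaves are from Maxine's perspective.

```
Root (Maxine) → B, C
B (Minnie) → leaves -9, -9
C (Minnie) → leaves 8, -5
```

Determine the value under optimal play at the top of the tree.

B (Minnie): min(-9, -9) = -9
C (Minnie): min(8, -5) = -5
Root (Maxine): max(-9, -5) = -5

-5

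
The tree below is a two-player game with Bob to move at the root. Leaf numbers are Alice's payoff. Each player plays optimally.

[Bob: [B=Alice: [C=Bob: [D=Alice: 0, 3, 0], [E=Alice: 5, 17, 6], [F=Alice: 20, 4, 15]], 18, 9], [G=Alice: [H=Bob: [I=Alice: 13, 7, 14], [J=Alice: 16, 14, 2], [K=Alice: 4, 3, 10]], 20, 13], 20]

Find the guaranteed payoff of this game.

18

D (Alice): max(0, 3, 0) = 3
E (Alice): max(5, 17, 6) = 17
F (Alice): max(20, 4, 15) = 20
C (Bob): min(3, 17, 20) = 3
B (Alice): max(3, 18, 9) = 18
I (Alice): max(13, 7, 14) = 14
J (Alice): max(16, 14, 2) = 16
K (Alice): max(4, 3, 10) = 10
H (Bob): min(14, 16, 10) = 10
G (Alice): max(10, 20, 13) = 20
Root (Bob): min(18, 20, 20) = 18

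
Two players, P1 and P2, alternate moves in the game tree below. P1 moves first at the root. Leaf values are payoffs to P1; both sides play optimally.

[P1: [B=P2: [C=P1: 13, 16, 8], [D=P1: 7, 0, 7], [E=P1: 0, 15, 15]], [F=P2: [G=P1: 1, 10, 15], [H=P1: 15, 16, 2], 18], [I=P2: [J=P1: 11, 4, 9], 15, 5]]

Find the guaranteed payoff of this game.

15

C (P1): max(13, 16, 8) = 16
D (P1): max(7, 0, 7) = 7
E (P1): max(0, 15, 15) = 15
B (P2): min(16, 7, 15) = 7
G (P1): max(1, 10, 15) = 15
H (P1): max(15, 16, 2) = 16
F (P2): min(15, 16, 18) = 15
J (P1): max(11, 4, 9) = 11
I (P2): min(11, 15, 5) = 5
Root (P1): max(7, 15, 5) = 15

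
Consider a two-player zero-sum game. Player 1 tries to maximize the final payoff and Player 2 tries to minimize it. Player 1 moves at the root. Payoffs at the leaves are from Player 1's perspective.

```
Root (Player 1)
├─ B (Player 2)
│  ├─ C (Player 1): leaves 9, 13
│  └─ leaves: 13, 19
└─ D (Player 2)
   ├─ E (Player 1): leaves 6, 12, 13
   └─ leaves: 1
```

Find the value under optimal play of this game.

13

C (Player 1): max(9, 13) = 13
B (Player 2): min(13, 13, 19) = 13
E (Player 1): max(6, 12, 13) = 13
D (Player 2): min(13, 1) = 1
Root (Player 1): max(13, 1) = 13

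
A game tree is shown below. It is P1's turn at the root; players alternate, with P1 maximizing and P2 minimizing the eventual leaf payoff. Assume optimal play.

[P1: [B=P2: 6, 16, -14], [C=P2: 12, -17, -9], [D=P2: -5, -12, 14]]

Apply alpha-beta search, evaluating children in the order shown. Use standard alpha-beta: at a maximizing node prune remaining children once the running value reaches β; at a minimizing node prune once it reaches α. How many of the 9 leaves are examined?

8

B [α=-∞,β=+∞]: v=-14
C [α=-14,β=+∞]: v=-17 after child 2 ≤ α → α-cutoff, skip 1
D [α=-14,β=+∞]: v=-12
Root [α=-∞,β=+∞]: v=-12
Leaves evaluated: 8 of 9.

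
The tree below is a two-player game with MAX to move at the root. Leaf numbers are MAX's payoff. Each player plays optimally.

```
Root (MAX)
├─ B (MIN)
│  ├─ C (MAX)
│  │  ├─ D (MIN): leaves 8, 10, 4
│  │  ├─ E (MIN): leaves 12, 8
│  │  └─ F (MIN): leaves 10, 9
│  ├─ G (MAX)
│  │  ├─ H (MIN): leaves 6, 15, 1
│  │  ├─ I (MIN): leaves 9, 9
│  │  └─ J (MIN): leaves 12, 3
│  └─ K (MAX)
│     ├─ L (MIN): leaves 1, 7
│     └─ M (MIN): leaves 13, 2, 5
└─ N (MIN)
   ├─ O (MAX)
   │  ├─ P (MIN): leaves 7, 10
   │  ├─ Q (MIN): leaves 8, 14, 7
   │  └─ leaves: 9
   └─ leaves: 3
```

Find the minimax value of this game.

3

D (MIN): min(8, 10, 4) = 4
E (MIN): min(12, 8) = 8
F (MIN): min(10, 9) = 9
C (MAX): max(4, 8, 9) = 9
H (MIN): min(6, 15, 1) = 1
I (MIN): min(9, 9) = 9
J (MIN): min(12, 3) = 3
G (MAX): max(1, 9, 3) = 9
L (MIN): min(1, 7) = 1
M (MIN): min(13, 2, 5) = 2
K (MAX): max(1, 2) = 2
B (MIN): min(9, 9, 2) = 2
P (MIN): min(7, 10) = 7
Q (MIN): min(8, 14, 7) = 7
O (MAX): max(7, 7, 9) = 9
N (MIN): min(9, 3) = 3
Root (MAX): max(2, 3) = 3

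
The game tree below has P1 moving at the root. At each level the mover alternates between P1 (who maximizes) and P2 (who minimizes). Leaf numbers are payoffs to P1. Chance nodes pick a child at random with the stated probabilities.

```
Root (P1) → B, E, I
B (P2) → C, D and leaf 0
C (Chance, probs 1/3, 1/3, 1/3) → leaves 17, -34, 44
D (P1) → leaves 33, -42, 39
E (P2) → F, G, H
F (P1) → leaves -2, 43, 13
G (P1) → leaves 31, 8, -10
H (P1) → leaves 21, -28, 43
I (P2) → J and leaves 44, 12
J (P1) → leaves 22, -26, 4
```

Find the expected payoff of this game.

C (Chance): 1/3·17 + 1/3·-34 + 1/3·44 = 9
D (P1): max(33, -42, 39) = 39
B (P2): min(9, 39, 0) = 0
F (P1): max(-2, 43, 13) = 43
G (P1): max(31, 8, -10) = 31
H (P1): max(21, -28, 43) = 43
E (P2): min(43, 31, 43) = 31
J (P1): max(22, -26, 4) = 22
I (P2): min(22, 44, 12) = 12
Root (P1): max(0, 31, 12) = 31

31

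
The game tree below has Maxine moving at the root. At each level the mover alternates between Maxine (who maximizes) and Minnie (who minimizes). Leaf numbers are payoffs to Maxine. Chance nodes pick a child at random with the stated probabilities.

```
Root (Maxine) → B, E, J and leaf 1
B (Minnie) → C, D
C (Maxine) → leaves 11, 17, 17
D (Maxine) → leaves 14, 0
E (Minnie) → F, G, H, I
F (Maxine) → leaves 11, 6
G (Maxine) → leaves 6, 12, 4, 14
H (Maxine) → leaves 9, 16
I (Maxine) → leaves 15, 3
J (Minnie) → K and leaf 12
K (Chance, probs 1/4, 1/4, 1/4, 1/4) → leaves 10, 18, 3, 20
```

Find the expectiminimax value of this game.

14

C (Maxine): max(11, 17, 17) = 17
D (Maxine): max(14, 0) = 14
B (Minnie): min(17, 14) = 14
F (Maxine): max(11, 6) = 11
G (Maxine): max(6, 12, 4, 14) = 14
H (Maxine): max(9, 16) = 16
I (Maxine): max(15, 3) = 15
E (Minnie): min(11, 14, 16, 15) = 11
K (Chance): 1/4·10 + 1/4·18 + 1/4·3 + 1/4·20 = 12.75
J (Minnie): min(12.75, 12) = 12
Root (Maxine): max(14, 11, 12, 1) = 14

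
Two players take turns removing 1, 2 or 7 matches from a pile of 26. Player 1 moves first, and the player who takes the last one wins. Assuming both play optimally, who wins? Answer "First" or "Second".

Compute winning (W) and losing (L) positions by backward induction:
i:   0  1  2  3  4  5  6  7  8  9 10 11 12 13 14 15 16 17 18 19 20 21 22 23 24 25 26
     L  W  W  L  W  W  L  W  W  L  W  W  L  W  W  L  W  W  L  W  W  L  W  W  L  W  W
Position 26 is W, so the first player wins.

First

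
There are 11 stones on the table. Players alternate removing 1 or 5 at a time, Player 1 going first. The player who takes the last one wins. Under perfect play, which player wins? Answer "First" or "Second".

i:   0  1  2  3  4  5  6  7  8  9 10 11
     L  W  L  W  L  W  L  W  L  W  L  W
Position 11 is W, so the first player wins.

First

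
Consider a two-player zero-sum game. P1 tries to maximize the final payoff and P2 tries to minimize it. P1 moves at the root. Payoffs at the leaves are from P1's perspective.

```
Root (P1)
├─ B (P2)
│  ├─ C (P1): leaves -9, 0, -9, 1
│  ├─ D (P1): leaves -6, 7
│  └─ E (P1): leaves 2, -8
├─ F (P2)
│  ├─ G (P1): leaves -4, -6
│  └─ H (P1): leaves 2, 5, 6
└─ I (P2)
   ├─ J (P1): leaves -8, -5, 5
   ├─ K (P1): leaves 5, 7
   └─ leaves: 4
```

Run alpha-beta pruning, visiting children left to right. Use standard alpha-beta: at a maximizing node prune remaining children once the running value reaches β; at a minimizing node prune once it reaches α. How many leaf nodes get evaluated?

C [α=-∞,β=+∞]: v=1
D [α=-∞,β=1]: v=7
E [α=-∞,β=1]: v=2 after child 1 ≥ β → β-cutoff, skip 1
B [α=-∞,β=+∞]: v=1
G [α=1,β=+∞]: v=-4
F [α=1,β=+∞]: v=-4 after child 1 ≤ α → α-cutoff, skip 1
J [α=1,β=+∞]: v=5
K [α=1,β=5]: v=5 after child 1 ≥ β → β-cutoff, skip 1
I [α=1,β=+∞]: v=4
Root [α=-∞,β=+∞]: v=4
Leaves evaluated: 14 of 19.

14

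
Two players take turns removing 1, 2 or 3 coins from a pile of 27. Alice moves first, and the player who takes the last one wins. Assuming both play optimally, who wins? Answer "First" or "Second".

Positions where the player to move wins (W) vs loses (L):
i:   0  1  2  3  4  5  6  7  8  9 10 11 12 13 14 15 16 17 18 19 20 21 22 23 24 25 26 27
     L  W  W  W  L  W  W  W  L  W  W  W  L  W  W  W  L  W  W  W  L  W  W  W  L  W  W  W
Position 27 is W, so the first player wins.

First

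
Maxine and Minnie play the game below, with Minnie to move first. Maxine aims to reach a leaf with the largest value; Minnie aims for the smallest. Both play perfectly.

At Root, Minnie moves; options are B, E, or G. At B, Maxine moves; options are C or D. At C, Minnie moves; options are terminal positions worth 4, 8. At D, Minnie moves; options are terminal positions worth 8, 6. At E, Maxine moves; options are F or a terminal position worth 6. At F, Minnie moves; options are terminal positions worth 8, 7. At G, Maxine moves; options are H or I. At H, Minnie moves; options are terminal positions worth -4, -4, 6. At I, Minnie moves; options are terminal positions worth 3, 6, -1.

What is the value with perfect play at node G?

-1

H: min(-4, -4, 6) = -4
I: min(3, 6, -1) = -1
G: max(-4, -1) = -1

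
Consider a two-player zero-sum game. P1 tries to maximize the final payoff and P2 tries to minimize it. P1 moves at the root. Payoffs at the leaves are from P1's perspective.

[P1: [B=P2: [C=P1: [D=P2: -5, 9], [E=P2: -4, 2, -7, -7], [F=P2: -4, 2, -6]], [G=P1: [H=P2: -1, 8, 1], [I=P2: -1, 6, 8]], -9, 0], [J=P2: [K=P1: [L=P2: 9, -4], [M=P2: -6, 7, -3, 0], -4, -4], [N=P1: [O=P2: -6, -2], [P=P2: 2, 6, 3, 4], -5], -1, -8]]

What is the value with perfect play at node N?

O: min(-6, -2) = -6
P: min(2, 6, 3, 4) = 2
N: max(-6, 2, -5) = 2

2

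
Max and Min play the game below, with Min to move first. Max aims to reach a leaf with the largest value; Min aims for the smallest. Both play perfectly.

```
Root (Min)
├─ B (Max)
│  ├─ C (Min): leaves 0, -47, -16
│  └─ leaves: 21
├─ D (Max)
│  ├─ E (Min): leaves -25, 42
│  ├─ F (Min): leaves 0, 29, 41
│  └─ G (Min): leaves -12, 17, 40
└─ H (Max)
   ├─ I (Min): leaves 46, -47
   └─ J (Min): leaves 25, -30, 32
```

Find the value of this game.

C (Min): min(0, -47, -16) = -47
B (Max): max(-47, 21) = 21
E (Min): min(-25, 42) = -25
F (Min): min(0, 29, 41) = 0
G (Min): min(-12, 17, 40) = -12
D (Max): max(-25, 0, -12) = 0
I (Min): min(46, -47) = -47
J (Min): min(25, -30, 32) = -30
H (Max): max(-47, -30) = -30
Root (Min): min(21, 0, -30) = -30

-30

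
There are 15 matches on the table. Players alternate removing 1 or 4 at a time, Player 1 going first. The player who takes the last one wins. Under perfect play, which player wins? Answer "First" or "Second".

Compute winning (W) and losing (L) positions by backward induction:
i:   0  1  2  3  4  5  6  7  8  9 10 11 12 13 14 15
     L  W  L  W  W  L  W  L  W  W  L  W  L  W  W  L
Position 15 is L, so the second player wins.

Second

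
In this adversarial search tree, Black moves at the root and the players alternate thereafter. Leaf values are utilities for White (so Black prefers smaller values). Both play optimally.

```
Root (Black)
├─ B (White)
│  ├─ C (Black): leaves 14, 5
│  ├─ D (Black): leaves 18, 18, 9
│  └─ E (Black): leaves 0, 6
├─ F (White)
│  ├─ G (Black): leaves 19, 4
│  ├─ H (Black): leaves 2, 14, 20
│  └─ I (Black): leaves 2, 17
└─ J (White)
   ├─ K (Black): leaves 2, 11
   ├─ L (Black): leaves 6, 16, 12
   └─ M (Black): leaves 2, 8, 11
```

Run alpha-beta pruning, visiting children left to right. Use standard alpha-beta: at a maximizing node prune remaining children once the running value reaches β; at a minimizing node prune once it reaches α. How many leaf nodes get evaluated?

15

C [α=-∞,β=+∞]: v=5
D [α=5,β=+∞]: v=9
E [α=9,β=+∞]: v=0 after child 1 ≤ α → α-cutoff, skip 1
B [α=-∞,β=+∞]: v=9
G [α=-∞,β=9]: v=4
H [α=4,β=9]: v=2 after child 1 ≤ α → α-cutoff, skip 2
I [α=4,β=9]: v=2 after child 1 ≤ α → α-cutoff, skip 1
F [α=-∞,β=9]: v=4
K [α=-∞,β=4]: v=2
L [α=2,β=4]: v=6
J [α=-∞,β=4]: v=6 after child 2 ≥ β → β-cutoff, skip 1
Root [α=-∞,β=+∞]: v=4
Leaves evaluated: 15 of 22.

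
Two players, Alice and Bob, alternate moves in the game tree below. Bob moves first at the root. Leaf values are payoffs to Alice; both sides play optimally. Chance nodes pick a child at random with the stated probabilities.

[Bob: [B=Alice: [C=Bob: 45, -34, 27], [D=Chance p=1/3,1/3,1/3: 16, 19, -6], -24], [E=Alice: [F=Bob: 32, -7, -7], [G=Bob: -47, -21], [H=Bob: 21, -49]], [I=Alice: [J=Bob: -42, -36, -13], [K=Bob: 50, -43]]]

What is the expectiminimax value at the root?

-42

C (Bob): min(45, -34, 27) = -34
D (Chance): 1/3·16 + 1/3·19 + 1/3·-6 = 9.67
B (Alice): max(-34, 9.67, -24) = 9.67
F (Bob): min(32, -7, -7) = -7
G (Bob): min(-47, -21) = -47
H (Bob): min(21, -49) = -49
E (Alice): max(-7, -47, -49) = -7
J (Bob): min(-42, -36, -13) = -42
K (Bob): min(50, -43) = -43
I (Alice): max(-42, -43) = -42
Root (Bob): min(9.67, -7, -42) = -42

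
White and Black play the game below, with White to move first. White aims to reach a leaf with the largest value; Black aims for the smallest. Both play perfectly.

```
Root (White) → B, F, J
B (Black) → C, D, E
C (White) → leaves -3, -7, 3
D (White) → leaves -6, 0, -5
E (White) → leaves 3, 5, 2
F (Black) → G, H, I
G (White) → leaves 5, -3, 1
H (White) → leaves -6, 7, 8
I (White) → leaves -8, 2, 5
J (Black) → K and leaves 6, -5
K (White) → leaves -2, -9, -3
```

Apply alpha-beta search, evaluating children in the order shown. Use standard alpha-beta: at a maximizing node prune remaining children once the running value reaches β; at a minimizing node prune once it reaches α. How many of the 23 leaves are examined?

C [α=-∞,β=+∞]: v=3
D [α=-∞,β=3]: v=0
E [α=-∞,β=0]: v=3 after child 1 ≥ β → β-cutoff, skip 2
B [α=-∞,β=+∞]: v=0
G [α=0,β=+∞]: v=5
H [α=0,β=5]: v=7 after child 2 ≥ β → β-cutoff, skip 1
I [α=0,β=5]: v=5
F [α=0,β=+∞]: v=5
K [α=5,β=+∞]: v=-2
J [α=5,β=+∞]: v=-2 after child 1 ≤ α → α-cutoff, skip 2
Root [α=-∞,β=+∞]: v=5
Leaves evaluated: 18 of 23.

18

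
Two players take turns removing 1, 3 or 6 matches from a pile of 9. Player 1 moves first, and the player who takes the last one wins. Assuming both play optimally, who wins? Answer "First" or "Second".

Mark each pile size as W (mover wins) or L (mover loses):
i:   0  1  2  3  4  5  6  7  8  9
     L  W  L  W  L  W  W  W  W  L
Position 9 is L, so the second player wins.

Second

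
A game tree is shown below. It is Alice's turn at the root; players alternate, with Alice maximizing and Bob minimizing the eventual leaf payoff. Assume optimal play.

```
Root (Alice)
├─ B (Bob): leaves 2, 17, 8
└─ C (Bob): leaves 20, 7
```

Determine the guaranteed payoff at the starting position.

7

B (Bob): min(2, 17, 8) = 2
C (Bob): min(20, 7) = 7
Root (Alice): max(2, 7) = 7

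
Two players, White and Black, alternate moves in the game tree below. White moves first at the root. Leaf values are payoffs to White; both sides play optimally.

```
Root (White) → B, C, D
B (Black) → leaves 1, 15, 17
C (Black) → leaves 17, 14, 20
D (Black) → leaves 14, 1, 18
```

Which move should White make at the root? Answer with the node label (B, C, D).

B (Black): min(1, 15, 17) = 1
C (Black): min(17, 14, 20) = 14
D (Black): min(14, 1, 18) = 1
Root (White): max(1, 14, 1) = 14
White picks the child with the highest value: C (value 14).

C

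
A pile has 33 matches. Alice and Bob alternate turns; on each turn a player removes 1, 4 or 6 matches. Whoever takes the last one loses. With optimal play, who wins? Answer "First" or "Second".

Second

i:   0  1  2  3  4  5  6  7  8  9 10 11 12 13 14 15 16 17 18 19 20 21 22 23 24 25 26 27 28 29 30 31 32 33
     W  L  W  L  W  W  L  W  L  W  W  L  W  L  W  W  L  W  L  W  W  L  W  L  W  W  L  W  L  W  W  L  W  L
Position 33 is L, so the second player wins.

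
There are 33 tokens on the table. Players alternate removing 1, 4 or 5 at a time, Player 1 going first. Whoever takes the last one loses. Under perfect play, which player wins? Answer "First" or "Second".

Mark each pile size as W (mover wins) or L (mover loses):
i:   0  1  2  3  4  5  6  7  8  9 10 11 12 13 14 15 16 17 18 19 20 21 22 23 24 25 26 27 28 29 30 31 32 33
     W  L  W  L  W  W  W  W  W  L  W  L  W  W  W  W  W  L  W  L  W  W  W  W  W  L  W  L  W  W  W  W  W  L
Position 33 is L, so the second player wins.

Second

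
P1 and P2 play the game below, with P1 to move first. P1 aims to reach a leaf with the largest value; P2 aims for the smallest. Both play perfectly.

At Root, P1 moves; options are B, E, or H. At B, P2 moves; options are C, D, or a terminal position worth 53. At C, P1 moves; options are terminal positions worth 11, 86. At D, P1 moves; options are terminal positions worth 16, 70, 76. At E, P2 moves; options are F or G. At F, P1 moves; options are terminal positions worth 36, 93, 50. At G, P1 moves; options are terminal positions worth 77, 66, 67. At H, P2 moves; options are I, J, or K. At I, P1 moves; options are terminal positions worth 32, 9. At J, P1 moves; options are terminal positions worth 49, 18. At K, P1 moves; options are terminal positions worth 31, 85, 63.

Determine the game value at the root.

77

C (P1): max(11, 86) = 86
D (P1): max(16, 70, 76) = 76
B (P2): min(86, 76, 53) = 53
F (P1): max(36, 93, 50) = 93
G (P1): max(77, 66, 67) = 77
E (P2): min(93, 77) = 77
I (P1): max(32, 9) = 32
J (P1): max(49, 18) = 49
K (P1): max(31, 85, 63) = 85
H (P2): min(32, 49, 85) = 32
Root (P1): max(53, 77, 32) = 77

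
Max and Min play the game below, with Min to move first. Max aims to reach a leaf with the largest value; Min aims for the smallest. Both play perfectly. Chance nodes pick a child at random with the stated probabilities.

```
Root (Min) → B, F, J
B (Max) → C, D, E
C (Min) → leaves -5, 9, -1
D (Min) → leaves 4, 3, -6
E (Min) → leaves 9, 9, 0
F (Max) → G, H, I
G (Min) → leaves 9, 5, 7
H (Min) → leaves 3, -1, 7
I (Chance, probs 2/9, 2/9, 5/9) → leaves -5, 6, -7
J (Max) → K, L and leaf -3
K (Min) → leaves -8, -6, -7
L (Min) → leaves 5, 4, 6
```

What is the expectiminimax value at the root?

C (Min): min(-5, 9, -1) = -5
D (Min): min(4, 3, -6) = -6
E (Min): min(9, 9, 0) = 0
B (Max): max(-5, -6, 0) = 0
G (Min): min(9, 5, 7) = 5
H (Min): min(3, -1, 7) = -1
I (Chance): 2/9·-5 + 2/9·6 + 5/9·-7 = -3.67
F (Max): max(5, -1, -3.67) = 5
K (Min): min(-8, -6, -7) = -8
L (Min): min(5, 4, 6) = 4
J (Max): max(-8, 4, -3) = 4
Root (Min): min(0, 5, 4) = 0

0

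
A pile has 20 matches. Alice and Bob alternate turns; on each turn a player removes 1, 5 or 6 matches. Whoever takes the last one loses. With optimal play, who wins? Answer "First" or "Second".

First

W/L table (W = player to move can force a win):
i:   0  1  2  3  4  5  6  7  8  9 10 11 12 13 14 15 16 17 18 19 20
     W  L  W  L  W  L  W  W  W  W  W  W  L  W  L  W  L  W  W  W  W
Position 20 is W, so the first player wins.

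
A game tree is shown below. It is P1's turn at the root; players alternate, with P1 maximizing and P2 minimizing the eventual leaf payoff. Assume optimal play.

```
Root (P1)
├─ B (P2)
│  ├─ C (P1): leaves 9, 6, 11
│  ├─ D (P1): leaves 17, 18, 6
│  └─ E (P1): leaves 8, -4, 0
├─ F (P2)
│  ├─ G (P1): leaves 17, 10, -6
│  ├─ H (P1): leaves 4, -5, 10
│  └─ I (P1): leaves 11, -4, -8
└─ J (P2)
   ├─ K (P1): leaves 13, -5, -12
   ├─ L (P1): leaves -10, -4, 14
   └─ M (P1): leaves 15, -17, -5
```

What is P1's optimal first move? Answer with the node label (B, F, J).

C (P1): max(9, 6, 11) = 11
D (P1): max(17, 18, 6) = 18
E (P1): max(8, -4, 0) = 8
B (P2): min(11, 18, 8) = 8
G (P1): max(17, 10, -6) = 17
H (P1): max(4, -5, 10) = 10
I (P1): max(11, -4, -8) = 11
F (P2): min(17, 10, 11) = 10
K (P1): max(13, -5, -12) = 13
L (P1): max(-10, -4, 14) = 14
M (P1): max(15, -17, -5) = 15
J (P2): min(13, 14, 15) = 13
Root (P1): max(8, 10, 13) = 13
P1 picks the child with the highest value: J (value 13).

J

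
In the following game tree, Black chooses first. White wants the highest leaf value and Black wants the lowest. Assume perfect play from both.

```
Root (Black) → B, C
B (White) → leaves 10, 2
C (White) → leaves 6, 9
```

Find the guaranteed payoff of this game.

9

B (White): max(10, 2) = 10
C (White): max(6, 9) = 9
Root (Black): min(10, 9) = 9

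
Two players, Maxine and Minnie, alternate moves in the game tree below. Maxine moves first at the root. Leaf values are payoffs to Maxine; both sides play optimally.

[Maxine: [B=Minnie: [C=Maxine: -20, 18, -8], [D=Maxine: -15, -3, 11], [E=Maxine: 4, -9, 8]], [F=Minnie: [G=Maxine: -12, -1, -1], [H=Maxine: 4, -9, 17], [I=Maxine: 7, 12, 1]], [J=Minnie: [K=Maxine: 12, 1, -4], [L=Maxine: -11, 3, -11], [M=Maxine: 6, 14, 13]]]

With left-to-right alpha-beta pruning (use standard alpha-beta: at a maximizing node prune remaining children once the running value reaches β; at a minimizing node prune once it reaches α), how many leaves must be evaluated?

C [α=-∞,β=+∞]: v=18
D [α=-∞,β=18]: v=11
E [α=-∞,β=11]: v=8
B [α=-∞,β=+∞]: v=8
G [α=8,β=+∞]: v=-1
F [α=8,β=+∞]: v=-1 after child 1 ≤ α → α-cutoff, skip 2
K [α=8,β=+∞]: v=12
L [α=8,β=12]: v=3
J [α=8,β=+∞]: v=3 after child 2 ≤ α → α-cutoff, skip 1
Root [α=-∞,β=+∞]: v=8
Leaves evaluated: 18 of 27.

18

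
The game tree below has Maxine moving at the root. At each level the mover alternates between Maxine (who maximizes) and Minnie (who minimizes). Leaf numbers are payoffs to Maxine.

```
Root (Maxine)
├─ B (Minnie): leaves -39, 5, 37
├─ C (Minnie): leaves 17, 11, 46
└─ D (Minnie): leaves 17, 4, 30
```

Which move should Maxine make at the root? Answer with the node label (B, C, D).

B (Minnie): min(-39, 5, 37) = -39
C (Minnie): min(17, 11, 46) = 11
D (Minnie): min(17, 4, 30) = 4
Root (Maxine): max(-39, 11, 4) = 11
Maxine picks the child with the highest value: C (value 11).

C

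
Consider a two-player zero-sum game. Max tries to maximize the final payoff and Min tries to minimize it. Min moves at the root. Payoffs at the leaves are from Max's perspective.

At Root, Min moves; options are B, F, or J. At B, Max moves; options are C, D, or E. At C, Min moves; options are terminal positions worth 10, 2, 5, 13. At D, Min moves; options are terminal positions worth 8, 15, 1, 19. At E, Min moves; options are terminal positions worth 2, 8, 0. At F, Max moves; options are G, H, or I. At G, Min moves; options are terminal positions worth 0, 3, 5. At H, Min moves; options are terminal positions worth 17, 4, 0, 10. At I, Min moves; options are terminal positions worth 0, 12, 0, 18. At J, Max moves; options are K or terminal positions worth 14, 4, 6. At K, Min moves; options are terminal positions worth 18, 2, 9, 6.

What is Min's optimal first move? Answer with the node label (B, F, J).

F

C (Min): min(10, 2, 5, 13) = 2
D (Min): min(8, 15, 1, 19) = 1
E (Min): min(2, 8, 0) = 0
B (Max): max(2, 1, 0) = 2
G (Min): min(0, 3, 5) = 0
H (Min): min(17, 4, 0, 10) = 0
I (Min): min(0, 12, 0, 18) = 0
F (Max): max(0, 0, 0) = 0
K (Min): min(18, 2, 9, 6) = 2
J (Max): max(2, 14, 4, 6) = 14
Root (Min): min(2, 0, 14) = 0
Min picks the child with the lowest value: F (value 0).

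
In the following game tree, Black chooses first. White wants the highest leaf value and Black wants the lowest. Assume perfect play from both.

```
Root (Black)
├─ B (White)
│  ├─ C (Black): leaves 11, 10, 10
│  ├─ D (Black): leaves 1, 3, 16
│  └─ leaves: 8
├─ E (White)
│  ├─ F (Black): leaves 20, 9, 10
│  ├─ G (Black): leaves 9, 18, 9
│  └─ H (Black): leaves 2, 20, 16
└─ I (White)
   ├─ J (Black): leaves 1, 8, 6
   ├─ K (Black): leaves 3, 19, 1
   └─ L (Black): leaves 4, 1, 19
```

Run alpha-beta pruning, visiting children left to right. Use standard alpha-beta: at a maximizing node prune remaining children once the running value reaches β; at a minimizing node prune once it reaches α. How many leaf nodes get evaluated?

C [α=-∞,β=+∞]: v=10
D [α=10,β=+∞]: v=1 after child 1 ≤ α → α-cutoff, skip 2
B [α=-∞,β=+∞]: v=10
F [α=-∞,β=10]: v=9
G [α=9,β=10]: v=9 after child 1 ≤ α → α-cutoff, skip 2
H [α=9,β=10]: v=2 after child 1 ≤ α → α-cutoff, skip 2
E [α=-∞,β=10]: v=9
J [α=-∞,β=9]: v=1
K [α=1,β=9]: v=1
L [α=1,β=9]: v=1 after child 2 ≤ α → α-cutoff, skip 1
I [α=-∞,β=9]: v=1
Root [α=-∞,β=+∞]: v=1
Leaves evaluated: 18 of 25.

18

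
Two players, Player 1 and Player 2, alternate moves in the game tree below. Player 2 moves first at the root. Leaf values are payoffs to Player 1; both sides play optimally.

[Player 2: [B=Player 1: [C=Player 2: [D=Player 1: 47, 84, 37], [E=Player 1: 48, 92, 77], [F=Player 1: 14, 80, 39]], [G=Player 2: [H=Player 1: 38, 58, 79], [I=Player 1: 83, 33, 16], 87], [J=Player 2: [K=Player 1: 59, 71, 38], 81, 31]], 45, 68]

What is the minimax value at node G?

H: max(38, 58, 79) = 79
I: max(83, 33, 16) = 83
G: min(79, 83, 87) = 79

79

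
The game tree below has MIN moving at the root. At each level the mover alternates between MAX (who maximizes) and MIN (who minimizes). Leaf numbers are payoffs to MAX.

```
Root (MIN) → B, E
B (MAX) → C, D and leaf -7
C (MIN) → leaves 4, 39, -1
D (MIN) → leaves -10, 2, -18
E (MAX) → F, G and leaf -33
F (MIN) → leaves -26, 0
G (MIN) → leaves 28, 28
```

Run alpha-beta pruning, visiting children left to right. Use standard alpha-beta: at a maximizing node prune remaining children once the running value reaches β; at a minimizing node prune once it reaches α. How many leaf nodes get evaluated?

9

C [α=-∞,β=+∞]: v=-1
D [α=-1,β=+∞]: v=-10 after child 1 ≤ α → α-cutoff, skip 2
B [α=-∞,β=+∞]: v=-1
F [α=-∞,β=-1]: v=-26
G [α=-26,β=-1]: v=28
E [α=-∞,β=-1]: v=28 after child 2 ≥ β → β-cutoff, skip 1
Root [α=-∞,β=+∞]: v=-1
Leaves evaluated: 9 of 12.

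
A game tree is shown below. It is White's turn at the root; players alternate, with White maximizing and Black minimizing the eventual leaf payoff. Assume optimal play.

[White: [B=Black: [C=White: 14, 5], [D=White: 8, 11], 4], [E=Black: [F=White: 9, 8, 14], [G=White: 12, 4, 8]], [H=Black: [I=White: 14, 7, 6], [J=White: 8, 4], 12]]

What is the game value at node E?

12

F: max(9, 8, 14) = 14
G: max(12, 4, 8) = 12
E: min(14, 12) = 12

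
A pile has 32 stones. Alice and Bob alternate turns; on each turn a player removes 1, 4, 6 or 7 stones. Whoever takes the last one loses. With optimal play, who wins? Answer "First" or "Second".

Second

Compute winning (W) and losing (L) positions by backward induction:
i:   0  1  2  3  4  5  6  7  8  9 10 11 12 13 14 15 16 17 18 19 20 21 22 23 24 25 26 27 28 29 30 31 32
     W  L  W  L  W  W  L  W  W  W  W  L  W  W  L  W  L  W  W  L  W  W  W  W  L  W  W  L  W  L  W  W  L
Position 32 is L, so the second player wins.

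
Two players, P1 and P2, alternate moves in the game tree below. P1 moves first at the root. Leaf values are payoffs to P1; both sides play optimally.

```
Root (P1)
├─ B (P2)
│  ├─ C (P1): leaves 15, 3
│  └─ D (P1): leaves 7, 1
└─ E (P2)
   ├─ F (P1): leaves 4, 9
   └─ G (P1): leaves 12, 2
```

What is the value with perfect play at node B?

7

C: max(15, 3) = 15
D: max(7, 1) = 7
B: min(15, 7) = 7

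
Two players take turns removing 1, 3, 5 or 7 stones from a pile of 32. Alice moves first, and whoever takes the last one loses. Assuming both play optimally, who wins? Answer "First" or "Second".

First

Compute winning (W) and losing (L) positions by backward induction:
i:   0  1  2  3  4  5  6  7  8  9 10 11 12 13 14 15 16 17 18 19 20 21 22 23 24 25 26 27 28 29 30 31 32
     W  L  W  L  W  L  W  L  W  L  W  L  W  L  W  L  W  L  W  L  W  L  W  L  W  L  W  L  W  L  W  L  W
Position 32 is W, so the first player wins.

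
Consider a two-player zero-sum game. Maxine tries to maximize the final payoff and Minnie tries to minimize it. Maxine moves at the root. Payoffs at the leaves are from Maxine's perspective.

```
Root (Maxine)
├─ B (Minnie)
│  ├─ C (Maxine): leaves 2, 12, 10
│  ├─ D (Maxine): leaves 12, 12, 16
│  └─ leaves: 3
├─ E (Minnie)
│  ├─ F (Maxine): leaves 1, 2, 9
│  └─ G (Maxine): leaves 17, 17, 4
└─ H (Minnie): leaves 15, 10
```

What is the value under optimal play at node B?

3

C: max(2, 12, 10) = 12
D: max(12, 12, 16) = 16
B: min(12, 16, 3) = 3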